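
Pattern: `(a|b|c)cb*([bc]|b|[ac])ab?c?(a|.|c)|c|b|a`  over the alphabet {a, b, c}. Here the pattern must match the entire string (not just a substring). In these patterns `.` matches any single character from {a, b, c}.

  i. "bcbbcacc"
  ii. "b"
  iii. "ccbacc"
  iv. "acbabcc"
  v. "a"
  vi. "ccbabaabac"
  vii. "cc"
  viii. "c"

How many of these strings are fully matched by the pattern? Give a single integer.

i → match
ii → match
iii → match
iv → match
v → match
vi → no match
vii → no match
viii → match
Total matched: 6

6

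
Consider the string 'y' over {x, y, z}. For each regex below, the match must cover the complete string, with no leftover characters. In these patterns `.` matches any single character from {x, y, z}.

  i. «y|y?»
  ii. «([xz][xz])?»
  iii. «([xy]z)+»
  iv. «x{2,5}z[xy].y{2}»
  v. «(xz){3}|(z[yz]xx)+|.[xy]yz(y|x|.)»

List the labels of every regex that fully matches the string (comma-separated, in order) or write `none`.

i → match
ii → no match
iii → no match — must end with 'z'
iv → no match — must start with 'x'
v → no match

i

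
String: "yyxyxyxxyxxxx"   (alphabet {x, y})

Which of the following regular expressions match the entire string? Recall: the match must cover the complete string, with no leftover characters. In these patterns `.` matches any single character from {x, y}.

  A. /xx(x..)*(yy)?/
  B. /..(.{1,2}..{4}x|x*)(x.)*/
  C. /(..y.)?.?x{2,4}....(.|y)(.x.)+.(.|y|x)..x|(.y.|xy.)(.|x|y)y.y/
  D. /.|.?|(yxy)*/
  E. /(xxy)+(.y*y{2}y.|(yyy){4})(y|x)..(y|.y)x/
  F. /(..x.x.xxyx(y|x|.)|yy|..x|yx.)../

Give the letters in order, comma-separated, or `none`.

F

A → no match — must start with "xx"
B → no match
C → no match
D → no match
E → no match — must start with "xxy"
F → match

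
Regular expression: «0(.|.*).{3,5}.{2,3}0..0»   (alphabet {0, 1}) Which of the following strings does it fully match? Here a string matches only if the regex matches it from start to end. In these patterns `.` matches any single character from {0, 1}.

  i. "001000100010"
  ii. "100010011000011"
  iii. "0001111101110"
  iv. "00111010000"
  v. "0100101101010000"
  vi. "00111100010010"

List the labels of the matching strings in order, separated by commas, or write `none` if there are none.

i, iv, v, vi

i → match
ii → no match — must start with "0"
iii → no match
iv → match
v → match
vi → match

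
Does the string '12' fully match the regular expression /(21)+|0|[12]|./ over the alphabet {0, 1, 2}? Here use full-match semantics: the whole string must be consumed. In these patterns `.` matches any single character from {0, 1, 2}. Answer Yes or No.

No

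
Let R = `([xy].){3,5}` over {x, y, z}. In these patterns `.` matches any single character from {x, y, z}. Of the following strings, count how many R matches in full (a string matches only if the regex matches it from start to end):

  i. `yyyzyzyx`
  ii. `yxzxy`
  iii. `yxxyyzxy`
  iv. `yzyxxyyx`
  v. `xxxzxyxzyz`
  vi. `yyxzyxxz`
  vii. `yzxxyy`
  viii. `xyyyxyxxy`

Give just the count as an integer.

6

i → match
ii → no match
iii → match
iv → match
v → match
vi → match
vii → match
viii → no match
Total matched: 6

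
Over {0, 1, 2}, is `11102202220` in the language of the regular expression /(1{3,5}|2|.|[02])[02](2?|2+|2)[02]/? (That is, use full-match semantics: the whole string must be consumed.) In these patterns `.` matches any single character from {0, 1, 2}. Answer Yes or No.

No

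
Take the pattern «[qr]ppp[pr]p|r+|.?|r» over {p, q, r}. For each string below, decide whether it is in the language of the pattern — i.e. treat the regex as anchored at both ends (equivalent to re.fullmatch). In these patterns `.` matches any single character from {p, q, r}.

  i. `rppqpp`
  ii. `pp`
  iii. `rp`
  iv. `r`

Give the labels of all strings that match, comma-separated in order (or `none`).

iv

i → no match
ii → no match
iii → no match
iv → match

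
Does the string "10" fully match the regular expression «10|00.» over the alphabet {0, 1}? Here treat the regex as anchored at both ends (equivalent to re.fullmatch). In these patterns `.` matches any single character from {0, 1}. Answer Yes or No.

Yes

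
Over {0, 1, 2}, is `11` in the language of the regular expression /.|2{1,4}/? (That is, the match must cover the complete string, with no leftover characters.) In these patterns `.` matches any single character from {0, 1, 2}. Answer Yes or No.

No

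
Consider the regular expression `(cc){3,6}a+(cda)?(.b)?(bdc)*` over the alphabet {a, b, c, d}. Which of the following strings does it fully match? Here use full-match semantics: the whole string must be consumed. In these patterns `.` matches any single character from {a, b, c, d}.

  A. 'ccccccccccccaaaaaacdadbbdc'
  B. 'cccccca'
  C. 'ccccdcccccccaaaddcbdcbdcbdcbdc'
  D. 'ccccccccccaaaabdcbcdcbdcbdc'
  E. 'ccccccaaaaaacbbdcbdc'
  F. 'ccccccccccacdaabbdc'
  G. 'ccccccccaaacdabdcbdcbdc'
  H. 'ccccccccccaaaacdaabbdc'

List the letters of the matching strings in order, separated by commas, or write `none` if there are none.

A, B, E, F, G, H

A → match
B → match
C → no match
D → no match
E → match
F → match
G → match
H → match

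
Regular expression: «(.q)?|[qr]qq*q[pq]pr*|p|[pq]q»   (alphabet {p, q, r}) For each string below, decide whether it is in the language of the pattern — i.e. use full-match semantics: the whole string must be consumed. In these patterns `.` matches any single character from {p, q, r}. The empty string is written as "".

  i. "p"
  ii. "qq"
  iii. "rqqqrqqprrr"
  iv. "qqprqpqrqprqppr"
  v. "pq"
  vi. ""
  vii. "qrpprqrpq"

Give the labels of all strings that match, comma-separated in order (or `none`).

i → match
ii → match
iii → no match
iv → no match
v → match
vi → match
vii → no match

i, ii, v, vi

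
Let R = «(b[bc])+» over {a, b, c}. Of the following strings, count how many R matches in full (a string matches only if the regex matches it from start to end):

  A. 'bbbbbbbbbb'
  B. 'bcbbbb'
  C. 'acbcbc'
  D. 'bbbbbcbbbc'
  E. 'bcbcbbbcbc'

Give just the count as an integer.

4

A → match
B → match
C → no match — must start with 'b'
D → match
E → match
Total matched: 4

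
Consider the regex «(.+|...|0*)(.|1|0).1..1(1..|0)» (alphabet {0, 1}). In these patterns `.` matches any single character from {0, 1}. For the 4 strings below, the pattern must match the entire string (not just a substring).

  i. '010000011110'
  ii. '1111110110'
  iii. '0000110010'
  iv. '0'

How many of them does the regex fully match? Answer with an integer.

i → match
ii → match
iii → match
iv → no match
Total matched: 3

3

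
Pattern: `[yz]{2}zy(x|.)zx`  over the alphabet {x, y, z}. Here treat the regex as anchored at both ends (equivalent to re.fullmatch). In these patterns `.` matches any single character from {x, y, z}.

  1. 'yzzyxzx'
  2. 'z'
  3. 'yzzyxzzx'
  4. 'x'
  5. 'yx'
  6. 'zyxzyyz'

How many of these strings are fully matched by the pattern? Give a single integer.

1 → match
2 → no match — must end with 'zx'
3 → no match
4 → no match — must end with 'zx'
5 → no match — must end with 'zx'
6 → no match — must end with 'zx'
Total matched: 1

1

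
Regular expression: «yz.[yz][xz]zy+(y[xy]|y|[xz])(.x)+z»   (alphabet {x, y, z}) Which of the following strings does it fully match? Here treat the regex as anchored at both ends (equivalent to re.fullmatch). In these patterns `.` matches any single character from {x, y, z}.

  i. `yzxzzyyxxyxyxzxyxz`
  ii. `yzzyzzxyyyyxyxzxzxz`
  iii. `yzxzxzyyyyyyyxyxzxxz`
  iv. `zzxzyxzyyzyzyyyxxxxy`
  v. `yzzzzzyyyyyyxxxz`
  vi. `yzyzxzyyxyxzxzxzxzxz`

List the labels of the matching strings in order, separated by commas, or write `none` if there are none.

i → no match
ii → no match
iii → no match
iv → no match — must start with `yz`
v → match
vi → match

v, vi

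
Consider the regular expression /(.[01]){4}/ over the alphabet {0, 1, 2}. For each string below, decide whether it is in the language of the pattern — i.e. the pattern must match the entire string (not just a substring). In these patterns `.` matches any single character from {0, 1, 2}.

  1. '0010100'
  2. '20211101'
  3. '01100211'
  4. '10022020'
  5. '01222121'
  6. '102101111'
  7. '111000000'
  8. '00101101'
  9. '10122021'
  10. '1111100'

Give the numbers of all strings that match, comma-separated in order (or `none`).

1 → no match
2 → match
3 → no match
4 → no match
5 → no match
6 → no match
7 → no match
8 → match
9 → no match
10 → no match

2, 8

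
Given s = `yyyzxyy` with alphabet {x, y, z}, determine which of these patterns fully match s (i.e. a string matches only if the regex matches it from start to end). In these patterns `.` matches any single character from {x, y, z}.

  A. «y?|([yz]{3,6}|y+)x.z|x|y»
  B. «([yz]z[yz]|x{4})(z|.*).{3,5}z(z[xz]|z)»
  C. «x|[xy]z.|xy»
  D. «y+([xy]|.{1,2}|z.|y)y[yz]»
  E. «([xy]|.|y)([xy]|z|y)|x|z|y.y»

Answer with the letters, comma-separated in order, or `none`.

D

A → no match
B → no match
C → no match
D → match
E → no match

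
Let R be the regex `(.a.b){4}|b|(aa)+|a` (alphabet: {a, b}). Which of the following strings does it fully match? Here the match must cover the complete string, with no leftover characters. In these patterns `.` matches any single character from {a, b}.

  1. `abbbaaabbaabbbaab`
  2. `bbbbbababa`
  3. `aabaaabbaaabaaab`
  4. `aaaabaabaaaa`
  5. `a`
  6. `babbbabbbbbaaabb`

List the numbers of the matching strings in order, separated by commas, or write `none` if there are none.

1 → no match
2 → no match
3 → no match
4 → no match
5 → match
6 → no match

5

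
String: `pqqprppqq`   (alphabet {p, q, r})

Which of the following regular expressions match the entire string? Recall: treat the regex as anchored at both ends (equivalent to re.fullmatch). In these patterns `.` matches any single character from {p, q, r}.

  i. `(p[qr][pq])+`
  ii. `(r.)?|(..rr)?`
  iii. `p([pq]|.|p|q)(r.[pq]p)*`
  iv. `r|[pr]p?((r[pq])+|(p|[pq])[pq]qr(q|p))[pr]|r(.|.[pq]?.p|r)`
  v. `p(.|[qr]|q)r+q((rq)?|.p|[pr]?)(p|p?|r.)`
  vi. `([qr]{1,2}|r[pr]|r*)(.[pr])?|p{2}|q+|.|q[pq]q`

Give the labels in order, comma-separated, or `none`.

i → match
ii → no match
iii → no match
iv → no match
v → no match
vi → no match

i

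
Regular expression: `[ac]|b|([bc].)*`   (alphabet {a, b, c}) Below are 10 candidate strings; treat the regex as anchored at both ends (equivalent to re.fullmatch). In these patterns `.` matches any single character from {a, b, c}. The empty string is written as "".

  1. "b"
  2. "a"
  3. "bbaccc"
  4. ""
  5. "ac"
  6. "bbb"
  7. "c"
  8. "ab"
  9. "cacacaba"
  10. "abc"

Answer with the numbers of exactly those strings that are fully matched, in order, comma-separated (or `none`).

1. "b" → match
2. "a" → match
3. "bbaccc" → no match
4. "" → match
5. "ac" → no match
6. "bbb" → no match
7. "c" → match
8. "ab" → no match
9. "cacacaba" → match
10. "abc" → no match

1, 2, 4, 7, 9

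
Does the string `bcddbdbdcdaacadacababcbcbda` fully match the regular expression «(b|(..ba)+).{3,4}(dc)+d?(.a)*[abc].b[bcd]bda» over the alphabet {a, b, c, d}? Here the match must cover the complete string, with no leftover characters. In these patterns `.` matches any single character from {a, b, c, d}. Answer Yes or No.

No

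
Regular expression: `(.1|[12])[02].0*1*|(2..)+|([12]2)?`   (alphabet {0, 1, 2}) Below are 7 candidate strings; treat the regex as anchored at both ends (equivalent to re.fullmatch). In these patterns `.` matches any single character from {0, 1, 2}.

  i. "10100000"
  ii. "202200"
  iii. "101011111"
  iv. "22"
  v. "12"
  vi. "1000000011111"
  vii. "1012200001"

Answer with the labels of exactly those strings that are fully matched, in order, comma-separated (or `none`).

i, ii, iii, iv, v, vi

i → match
ii → match
iii → match
iv → match
v → match
vi → match
vii → no match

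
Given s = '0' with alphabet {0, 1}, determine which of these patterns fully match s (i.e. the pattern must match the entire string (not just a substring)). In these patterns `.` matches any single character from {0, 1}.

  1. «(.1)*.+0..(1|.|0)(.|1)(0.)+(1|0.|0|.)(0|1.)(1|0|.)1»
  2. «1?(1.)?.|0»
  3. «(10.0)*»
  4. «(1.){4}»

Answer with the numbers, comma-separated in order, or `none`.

1 → no match — must end with '1'
2 → match
3 → no match
4 → no match — must start with '1'

2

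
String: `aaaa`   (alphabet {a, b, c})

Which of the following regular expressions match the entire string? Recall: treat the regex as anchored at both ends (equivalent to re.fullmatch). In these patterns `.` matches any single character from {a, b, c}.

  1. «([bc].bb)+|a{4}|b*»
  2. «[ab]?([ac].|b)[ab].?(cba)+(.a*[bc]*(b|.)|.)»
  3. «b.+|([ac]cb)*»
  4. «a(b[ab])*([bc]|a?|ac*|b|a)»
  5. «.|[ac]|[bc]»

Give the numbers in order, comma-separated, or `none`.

1 → match
2 → no match
3 → no match
4 → no match
5 → no match

1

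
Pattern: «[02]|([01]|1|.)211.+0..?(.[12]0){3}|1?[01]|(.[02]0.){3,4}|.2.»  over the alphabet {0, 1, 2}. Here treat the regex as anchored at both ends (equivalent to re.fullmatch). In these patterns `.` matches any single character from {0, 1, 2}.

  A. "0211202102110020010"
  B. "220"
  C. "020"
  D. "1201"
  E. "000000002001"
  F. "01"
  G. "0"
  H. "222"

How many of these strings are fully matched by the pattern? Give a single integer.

6

A → match
B → match
C → match
D → no match
E → match
F → no match
G → match
H → match
Total matched: 6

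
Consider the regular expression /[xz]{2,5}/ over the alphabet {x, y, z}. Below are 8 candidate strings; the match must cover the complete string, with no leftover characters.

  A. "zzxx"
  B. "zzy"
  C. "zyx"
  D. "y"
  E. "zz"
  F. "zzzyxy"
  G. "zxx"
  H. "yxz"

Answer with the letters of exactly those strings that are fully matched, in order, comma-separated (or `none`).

A, E, G

A. "zzxx" → match
B. "zzy" → no match
C. "zyx" → no match
D. "y" → no match
E. "zz" → match
F. "zzzyxy" → no match
G. "zxx" → match
H. "yxz" → no match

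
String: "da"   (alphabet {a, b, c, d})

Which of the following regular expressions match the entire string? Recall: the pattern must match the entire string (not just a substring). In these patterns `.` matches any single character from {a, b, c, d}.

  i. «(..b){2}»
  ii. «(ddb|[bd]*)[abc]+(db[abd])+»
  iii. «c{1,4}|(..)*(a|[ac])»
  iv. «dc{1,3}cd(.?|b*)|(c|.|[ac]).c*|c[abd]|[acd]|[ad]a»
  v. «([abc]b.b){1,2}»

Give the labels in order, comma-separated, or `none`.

i → no match — must end with "b"
ii → no match
iii → no match
iv → match
v → no match — must end with "b"

iv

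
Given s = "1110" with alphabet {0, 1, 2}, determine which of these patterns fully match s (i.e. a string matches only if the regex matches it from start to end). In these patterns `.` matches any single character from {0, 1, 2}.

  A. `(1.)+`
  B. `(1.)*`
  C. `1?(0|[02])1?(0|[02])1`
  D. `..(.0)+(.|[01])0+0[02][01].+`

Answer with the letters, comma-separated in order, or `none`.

A → match
B → match
C → no match — must end with "1"
D → no match

A, B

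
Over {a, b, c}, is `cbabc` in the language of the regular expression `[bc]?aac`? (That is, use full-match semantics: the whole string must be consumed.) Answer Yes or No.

Every match must end with `aac`, but `cbabc` does not.

No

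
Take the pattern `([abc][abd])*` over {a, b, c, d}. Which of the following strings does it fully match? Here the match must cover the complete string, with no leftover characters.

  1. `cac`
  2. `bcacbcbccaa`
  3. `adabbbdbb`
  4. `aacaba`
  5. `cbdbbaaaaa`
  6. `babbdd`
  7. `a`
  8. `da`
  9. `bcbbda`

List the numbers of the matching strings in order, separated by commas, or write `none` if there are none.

4

1 → no match
2 → no match
3 → no match
4 → match
5 → no match
6 → no match
7 → no match
8 → no match
9 → no match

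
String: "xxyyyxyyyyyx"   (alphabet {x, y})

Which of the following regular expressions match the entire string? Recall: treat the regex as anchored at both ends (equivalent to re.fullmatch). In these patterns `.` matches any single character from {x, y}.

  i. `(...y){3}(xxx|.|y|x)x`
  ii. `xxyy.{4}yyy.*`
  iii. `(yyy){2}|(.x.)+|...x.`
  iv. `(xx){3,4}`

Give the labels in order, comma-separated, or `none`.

i → no match
ii → match
iii → no match
iv → no match — must end with "xx"

ii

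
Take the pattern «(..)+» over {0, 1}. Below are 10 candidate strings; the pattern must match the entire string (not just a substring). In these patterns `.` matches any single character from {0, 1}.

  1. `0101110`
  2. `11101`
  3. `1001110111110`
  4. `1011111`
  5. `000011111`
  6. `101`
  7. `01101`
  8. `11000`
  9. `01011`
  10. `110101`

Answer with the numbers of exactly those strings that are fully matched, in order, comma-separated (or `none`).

1. `0101110` → no match
2. `11101` → no match
3 → no match
4. `1011111` → no match
5. `000011111` → no match
6. `101` → no match
7. `01101` → no match
8. `11000` → no match
9. `01011` → no match
10. `110101` → match

10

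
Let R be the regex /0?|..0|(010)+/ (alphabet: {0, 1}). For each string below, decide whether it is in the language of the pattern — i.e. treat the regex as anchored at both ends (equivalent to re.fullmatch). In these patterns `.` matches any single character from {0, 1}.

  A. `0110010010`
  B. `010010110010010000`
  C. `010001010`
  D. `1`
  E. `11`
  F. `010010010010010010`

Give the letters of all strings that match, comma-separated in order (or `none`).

A → no match
B → no match
C → no match
D → no match
E → no match
F → match

F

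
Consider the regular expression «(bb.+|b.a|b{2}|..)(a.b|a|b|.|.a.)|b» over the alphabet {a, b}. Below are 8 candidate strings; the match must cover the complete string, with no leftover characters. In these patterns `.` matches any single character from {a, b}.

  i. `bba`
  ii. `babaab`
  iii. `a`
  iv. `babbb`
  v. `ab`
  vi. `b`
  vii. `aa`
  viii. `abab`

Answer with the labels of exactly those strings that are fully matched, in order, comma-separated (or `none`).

i → match
ii → no match
iii → no match
iv → no match
v → no match
vi → match
vii → no match
viii → no match

i, vi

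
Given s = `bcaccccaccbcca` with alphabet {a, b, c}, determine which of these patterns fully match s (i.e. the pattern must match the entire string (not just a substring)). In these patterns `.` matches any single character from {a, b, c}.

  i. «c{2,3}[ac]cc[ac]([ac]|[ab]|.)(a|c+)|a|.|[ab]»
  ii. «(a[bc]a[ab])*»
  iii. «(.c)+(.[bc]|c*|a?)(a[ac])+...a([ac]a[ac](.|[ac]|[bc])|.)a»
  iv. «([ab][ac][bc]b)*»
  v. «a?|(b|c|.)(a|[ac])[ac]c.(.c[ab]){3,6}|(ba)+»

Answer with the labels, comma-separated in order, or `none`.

v

i → no match
ii → no match
iii → no match
iv → no match
v → match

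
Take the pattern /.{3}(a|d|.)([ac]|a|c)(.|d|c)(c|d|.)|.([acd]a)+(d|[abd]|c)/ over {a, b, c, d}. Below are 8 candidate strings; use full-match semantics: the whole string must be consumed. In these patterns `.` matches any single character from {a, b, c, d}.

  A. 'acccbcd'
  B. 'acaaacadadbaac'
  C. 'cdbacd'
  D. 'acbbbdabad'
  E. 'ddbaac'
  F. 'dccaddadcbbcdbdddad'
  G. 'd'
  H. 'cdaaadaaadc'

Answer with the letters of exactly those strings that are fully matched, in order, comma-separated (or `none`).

A. 'acccbcd' → no match
B → no match
C. 'cdbacd' → no match
D. 'acbbbdabad' → no match
E. 'ddbaac' → no match
F → no match
G. 'd' → no match
H. 'cdaaadaaadc' → no match

none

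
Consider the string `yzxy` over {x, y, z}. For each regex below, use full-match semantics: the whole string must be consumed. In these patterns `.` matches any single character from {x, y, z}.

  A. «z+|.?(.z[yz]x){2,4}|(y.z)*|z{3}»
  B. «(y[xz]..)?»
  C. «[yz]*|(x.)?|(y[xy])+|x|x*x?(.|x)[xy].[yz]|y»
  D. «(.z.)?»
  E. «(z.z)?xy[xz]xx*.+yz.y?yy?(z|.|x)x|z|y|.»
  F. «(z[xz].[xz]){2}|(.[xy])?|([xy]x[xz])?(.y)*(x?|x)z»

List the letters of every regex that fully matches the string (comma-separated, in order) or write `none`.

B

A → no match
B → match
C → no match
D → no match
E → no match
F → no match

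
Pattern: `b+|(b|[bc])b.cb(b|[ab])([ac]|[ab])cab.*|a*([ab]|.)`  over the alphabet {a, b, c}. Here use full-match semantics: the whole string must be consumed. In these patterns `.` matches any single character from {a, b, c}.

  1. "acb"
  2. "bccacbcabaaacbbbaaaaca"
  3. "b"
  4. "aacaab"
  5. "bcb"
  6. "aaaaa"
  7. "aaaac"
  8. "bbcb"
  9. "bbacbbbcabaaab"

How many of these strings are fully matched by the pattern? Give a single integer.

1 → no match
2 → no match
3 → match
4 → no match
5 → no match
6 → match
7 → match
8 → no match
9 → match
Total matched: 4

4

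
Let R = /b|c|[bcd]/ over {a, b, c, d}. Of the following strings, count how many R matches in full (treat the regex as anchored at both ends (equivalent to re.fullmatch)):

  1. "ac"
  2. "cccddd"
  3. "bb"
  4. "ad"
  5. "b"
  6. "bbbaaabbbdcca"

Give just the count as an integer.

1

1 → no match
2 → no match
3 → no match
4 → no match
5 → match
6 → no match
Total matched: 1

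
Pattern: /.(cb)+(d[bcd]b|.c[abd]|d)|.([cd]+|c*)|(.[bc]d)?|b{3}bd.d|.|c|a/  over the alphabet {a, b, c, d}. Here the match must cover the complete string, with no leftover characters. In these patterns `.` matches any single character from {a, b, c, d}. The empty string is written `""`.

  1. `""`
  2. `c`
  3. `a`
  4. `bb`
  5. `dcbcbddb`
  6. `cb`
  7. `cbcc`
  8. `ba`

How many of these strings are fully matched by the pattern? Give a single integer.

4

1 → match
2 → match
3 → match
4 → no match
5 → match
6 → no match
7 → no match
8 → no match
Total matched: 4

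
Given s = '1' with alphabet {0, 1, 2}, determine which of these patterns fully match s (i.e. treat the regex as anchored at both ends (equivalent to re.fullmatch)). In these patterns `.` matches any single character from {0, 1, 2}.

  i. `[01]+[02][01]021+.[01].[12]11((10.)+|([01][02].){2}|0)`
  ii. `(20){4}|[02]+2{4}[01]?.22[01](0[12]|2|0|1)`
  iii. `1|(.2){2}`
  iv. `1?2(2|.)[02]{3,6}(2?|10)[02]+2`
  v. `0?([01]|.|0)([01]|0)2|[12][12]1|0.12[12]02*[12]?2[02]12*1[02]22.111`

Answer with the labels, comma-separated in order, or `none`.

i → no match
ii → no match
iii → match
iv → no match — must end with '2'
v → no match

iii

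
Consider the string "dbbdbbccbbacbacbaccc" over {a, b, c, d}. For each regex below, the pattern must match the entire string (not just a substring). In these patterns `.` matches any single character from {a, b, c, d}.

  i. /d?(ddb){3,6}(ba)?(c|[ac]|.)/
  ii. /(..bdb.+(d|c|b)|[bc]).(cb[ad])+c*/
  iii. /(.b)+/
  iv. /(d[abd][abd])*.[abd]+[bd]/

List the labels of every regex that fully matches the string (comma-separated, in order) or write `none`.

i → no match
ii → match
iii → no match — must end with "b"
iv → no match

ii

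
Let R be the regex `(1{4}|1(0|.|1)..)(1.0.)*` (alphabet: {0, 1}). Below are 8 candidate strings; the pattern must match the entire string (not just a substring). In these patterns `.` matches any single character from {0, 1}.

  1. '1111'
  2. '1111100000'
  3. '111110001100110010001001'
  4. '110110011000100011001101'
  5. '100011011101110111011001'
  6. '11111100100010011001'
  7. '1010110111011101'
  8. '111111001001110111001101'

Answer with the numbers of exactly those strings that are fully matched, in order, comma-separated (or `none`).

1 → match
2 → no match
3 → match
4 → match
5 → match
6 → match
7 → match
8 → match

1, 3, 4, 5, 6, 7, 8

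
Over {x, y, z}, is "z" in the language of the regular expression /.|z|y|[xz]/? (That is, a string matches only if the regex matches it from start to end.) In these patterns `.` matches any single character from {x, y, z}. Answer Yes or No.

Yes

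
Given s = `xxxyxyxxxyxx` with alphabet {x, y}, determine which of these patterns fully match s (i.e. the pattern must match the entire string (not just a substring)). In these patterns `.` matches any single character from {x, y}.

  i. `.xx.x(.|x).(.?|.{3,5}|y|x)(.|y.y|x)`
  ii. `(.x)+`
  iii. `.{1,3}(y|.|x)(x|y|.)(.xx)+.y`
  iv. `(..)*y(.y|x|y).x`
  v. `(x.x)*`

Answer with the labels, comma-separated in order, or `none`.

i → match
ii → no match
iii → no match — must end with `y`
iv → no match
v → no match

i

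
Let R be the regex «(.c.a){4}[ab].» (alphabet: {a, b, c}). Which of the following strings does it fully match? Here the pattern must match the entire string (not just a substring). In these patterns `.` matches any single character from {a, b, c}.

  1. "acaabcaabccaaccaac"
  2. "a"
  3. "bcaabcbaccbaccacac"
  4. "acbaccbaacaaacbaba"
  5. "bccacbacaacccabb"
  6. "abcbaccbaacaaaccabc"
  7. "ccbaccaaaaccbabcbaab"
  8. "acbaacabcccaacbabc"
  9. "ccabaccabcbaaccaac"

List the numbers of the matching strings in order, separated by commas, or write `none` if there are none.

1, 4

1 → match
2 → no match
3 → no match
4 → match
5 → no match
6 → no match
7 → no match
8 → no match
9 → no match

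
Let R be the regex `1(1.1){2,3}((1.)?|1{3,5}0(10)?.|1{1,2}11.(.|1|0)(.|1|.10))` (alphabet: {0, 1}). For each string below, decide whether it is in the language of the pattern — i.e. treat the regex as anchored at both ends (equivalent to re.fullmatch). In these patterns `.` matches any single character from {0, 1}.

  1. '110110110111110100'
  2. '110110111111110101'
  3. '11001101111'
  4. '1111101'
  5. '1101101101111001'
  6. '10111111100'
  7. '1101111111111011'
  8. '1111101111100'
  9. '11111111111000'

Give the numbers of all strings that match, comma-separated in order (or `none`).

1, 2, 4, 5, 7, 8, 9

1 → match
2 → match
3 → no match
4 → match
5 → match
6 → no match — must start with '11'
7 → match
8 → match
9 → match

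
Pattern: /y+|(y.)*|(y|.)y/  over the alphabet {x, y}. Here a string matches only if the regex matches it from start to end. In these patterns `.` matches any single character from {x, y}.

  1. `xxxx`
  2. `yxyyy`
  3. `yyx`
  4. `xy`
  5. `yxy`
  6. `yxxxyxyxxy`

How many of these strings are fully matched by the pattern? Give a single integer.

1

1 → no match
2 → no match
3 → no match
4 → match
5 → no match
6 → no match
Total matched: 1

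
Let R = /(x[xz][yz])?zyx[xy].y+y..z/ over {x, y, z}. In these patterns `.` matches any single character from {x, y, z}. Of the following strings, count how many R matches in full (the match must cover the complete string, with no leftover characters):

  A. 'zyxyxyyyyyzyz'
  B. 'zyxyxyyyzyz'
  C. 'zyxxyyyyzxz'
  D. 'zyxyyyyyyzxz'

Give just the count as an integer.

4

A → match
B → match
C → match
D → match
Total matched: 4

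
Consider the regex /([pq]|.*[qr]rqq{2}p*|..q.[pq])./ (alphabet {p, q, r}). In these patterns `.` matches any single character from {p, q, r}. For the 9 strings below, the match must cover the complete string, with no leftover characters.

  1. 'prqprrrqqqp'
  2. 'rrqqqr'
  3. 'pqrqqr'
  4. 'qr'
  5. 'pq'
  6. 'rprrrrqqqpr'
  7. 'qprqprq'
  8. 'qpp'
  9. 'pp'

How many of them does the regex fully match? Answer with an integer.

1. 'prqprrrqqqp' → match
2. 'rrqqqr' → match
3. 'pqrqqr' → no match
4. 'qr' → match
5. 'pq' → match
6. 'rprrrrqqqpr' → match
7. 'qprqprq' → no match
8. 'qpp' → no match
9. 'pp' → match
Total matched: 6

6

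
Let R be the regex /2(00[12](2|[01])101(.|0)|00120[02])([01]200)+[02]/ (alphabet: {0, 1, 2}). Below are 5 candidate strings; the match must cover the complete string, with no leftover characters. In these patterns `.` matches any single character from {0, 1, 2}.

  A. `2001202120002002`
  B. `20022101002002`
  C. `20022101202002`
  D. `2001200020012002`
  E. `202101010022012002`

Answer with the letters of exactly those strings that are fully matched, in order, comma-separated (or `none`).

A, B, C, D

A → match
B → match
C → match
D → match
E → no match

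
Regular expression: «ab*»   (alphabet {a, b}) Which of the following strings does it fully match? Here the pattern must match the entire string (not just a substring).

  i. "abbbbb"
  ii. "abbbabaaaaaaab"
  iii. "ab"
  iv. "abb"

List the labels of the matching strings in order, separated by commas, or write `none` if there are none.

i, iii, iv

i → match
ii → no match
iii → match
iv → match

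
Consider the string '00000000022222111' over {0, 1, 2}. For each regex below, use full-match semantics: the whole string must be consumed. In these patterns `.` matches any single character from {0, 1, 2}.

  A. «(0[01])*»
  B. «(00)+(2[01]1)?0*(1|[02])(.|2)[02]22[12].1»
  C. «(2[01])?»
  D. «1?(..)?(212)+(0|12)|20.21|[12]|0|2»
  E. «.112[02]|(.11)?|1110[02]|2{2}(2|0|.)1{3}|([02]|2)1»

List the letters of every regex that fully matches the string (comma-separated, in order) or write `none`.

A → no match
B → match
C → no match
D → no match
E → no match

B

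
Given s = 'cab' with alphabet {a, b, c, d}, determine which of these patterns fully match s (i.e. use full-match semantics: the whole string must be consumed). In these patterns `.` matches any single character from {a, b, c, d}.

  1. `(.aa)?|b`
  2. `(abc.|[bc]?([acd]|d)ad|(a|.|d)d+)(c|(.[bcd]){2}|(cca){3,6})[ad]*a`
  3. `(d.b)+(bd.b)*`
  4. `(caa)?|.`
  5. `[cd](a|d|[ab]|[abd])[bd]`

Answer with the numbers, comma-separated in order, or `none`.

5

1 → no match
2 → no match — must end with 'a'
3 → no match — must start with 'd'
4 → no match
5 → match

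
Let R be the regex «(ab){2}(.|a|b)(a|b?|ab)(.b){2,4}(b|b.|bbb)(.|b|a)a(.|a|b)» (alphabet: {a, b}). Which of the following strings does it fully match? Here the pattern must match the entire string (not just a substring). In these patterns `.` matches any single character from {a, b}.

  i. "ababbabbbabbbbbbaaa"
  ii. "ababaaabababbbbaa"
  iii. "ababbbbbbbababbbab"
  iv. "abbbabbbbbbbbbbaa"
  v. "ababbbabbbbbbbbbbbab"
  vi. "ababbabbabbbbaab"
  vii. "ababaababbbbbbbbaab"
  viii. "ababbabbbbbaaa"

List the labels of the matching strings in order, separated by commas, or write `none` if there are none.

i, ii, iii, v, vi, vii, viii

i → match
ii → match
iii → match
iv → no match
v → match
vi → match
vii → match
viii → match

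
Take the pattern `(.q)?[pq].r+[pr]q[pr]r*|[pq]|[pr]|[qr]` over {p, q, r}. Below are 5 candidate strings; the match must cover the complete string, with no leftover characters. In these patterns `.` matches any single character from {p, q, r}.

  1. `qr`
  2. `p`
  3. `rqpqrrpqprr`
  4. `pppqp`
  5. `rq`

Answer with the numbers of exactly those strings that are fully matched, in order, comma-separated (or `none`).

1 → no match
2 → match
3 → match
4 → no match
5 → no match

2, 3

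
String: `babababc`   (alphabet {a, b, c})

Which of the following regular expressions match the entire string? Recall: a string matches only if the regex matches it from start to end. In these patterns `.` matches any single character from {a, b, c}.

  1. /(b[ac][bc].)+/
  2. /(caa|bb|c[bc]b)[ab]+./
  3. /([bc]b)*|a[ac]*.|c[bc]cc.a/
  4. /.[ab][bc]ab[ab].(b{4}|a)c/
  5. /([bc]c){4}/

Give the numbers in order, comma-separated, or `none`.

1 → match
2 → no match
3 → no match
4 → no match
5 → no match

1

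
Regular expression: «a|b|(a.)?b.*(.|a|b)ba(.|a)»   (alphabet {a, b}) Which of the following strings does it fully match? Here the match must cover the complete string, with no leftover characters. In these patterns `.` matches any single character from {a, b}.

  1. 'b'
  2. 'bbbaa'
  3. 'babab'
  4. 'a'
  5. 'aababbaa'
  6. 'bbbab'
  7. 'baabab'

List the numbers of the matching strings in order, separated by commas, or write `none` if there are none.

1. 'b' → match
2. 'bbbaa' → match
3. 'babab' → match
4. 'a' → match
5. 'aababbaa' → match
6. 'bbbab' → match
7. 'baabab' → match

1, 2, 3, 4, 5, 6, 7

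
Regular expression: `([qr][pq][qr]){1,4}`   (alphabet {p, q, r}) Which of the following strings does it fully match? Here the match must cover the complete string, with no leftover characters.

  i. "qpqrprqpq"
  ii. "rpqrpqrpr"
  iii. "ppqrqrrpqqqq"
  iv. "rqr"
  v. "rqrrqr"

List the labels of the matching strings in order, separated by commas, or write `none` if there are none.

i, ii, iv, v

i → match
ii → match
iii → no match
iv → match
v → match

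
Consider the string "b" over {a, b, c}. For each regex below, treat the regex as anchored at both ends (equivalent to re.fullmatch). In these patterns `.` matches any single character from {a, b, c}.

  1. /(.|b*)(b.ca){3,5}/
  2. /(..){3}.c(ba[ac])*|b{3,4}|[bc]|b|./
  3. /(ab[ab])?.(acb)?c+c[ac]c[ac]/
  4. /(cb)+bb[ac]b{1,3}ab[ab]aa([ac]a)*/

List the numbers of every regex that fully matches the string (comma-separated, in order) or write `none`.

1 → no match — must end with "ca"
2 → match
3 → no match
4 → no match — must start with "cb"

2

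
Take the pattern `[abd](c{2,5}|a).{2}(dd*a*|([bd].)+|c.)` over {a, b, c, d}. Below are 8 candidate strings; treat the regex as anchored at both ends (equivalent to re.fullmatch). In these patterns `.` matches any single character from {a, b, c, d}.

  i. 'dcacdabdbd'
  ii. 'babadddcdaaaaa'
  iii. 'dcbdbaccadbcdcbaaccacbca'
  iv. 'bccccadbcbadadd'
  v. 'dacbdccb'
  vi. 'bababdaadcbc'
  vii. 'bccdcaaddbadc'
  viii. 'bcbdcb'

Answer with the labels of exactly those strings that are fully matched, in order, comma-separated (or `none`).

iv

i → no match
ii → no match
iii → no match
iv → match
v → no match
vi → no match
vii → no match
viii → no match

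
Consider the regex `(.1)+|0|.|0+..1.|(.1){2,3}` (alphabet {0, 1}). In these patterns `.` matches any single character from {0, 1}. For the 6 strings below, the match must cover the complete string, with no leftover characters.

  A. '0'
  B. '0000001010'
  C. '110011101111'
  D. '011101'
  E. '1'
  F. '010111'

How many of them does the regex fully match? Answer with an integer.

A → match
B → match
C → no match
D → match
E → match
F → match
Total matched: 5

5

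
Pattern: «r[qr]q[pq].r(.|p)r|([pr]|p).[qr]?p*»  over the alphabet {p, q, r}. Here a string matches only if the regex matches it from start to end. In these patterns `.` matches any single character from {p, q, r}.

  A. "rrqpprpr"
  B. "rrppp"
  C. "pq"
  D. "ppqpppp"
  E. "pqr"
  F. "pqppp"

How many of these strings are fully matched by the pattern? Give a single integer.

A → match
B → match
C → match
D → match
E → match
F → match
Total matched: 6

6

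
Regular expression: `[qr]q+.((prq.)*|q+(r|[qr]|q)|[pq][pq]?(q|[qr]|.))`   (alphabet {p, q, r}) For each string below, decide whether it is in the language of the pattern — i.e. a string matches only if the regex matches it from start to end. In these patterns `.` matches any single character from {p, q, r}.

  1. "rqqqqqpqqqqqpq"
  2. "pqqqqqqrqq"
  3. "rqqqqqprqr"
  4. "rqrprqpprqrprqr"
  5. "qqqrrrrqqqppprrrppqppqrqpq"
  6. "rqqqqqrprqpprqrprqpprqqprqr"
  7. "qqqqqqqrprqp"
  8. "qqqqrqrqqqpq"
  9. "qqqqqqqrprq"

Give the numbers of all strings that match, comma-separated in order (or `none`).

1 → no match
2 → no match
3 → match
4 → match
5 → no match
6 → match
7 → match
8 → no match
9 → no match

3, 4, 6, 7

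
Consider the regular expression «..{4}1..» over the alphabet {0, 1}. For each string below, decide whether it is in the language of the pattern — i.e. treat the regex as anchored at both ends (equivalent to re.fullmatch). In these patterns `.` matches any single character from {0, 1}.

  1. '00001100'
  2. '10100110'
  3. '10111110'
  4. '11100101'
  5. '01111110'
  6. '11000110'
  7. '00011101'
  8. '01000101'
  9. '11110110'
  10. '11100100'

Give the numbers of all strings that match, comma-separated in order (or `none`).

1, 2, 3, 4, 5, 6, 7, 8, 9, 10

1. '00001100' → match
2. '10100110' → match
3. '10111110' → match
4. '11100101' → match
5. '01111110' → match
6. '11000110' → match
7. '00011101' → match
8. '01000101' → match
9. '11110110' → match
10. '11100100' → match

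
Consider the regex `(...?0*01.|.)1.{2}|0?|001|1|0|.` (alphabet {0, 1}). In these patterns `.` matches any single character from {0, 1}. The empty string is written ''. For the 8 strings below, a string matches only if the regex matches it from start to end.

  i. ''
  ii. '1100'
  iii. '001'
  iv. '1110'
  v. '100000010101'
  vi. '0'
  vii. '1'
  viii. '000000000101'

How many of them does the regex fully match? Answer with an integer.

7

i → match
ii → match
iii → match
iv → match
v → match
vi → match
vii → match
viii → no match
Total matched: 7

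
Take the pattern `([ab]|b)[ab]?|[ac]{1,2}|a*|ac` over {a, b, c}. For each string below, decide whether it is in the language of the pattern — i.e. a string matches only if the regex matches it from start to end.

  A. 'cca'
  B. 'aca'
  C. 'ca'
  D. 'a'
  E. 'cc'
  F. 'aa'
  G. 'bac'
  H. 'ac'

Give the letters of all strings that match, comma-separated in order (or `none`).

A → no match
B → no match
C → match
D → match
E → match
F → match
G → no match
H → match

C, D, E, F, H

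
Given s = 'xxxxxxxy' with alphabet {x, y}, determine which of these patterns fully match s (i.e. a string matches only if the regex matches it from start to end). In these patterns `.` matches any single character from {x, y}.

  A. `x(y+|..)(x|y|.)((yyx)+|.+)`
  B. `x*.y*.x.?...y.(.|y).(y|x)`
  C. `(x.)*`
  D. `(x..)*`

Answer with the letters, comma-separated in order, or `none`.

A, C

A → match
B → no match
C → match
D → no match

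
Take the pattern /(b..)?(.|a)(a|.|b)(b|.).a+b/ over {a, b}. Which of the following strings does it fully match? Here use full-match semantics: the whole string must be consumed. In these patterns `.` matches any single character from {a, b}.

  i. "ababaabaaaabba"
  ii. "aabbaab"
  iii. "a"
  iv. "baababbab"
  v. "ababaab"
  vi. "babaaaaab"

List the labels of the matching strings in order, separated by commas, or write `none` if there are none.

ii, iv, v, vi

i → no match — must end with "ab"
ii. "aabbaab" → match
iii. "a" → no match — must end with "ab"
iv. "baababbab" → match
v. "ababaab" → match
vi. "babaaaaab" → match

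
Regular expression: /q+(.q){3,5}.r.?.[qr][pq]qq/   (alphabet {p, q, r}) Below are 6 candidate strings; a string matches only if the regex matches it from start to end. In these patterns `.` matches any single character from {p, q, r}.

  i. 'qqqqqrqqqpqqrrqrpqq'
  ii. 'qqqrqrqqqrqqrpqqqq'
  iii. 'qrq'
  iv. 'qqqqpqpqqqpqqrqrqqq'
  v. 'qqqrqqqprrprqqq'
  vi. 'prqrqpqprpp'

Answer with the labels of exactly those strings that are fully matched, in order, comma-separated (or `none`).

i, ii, iv, v

i → match
ii → match
iii → no match — must end with 'qq'
iv → match
v → match
vi → no match — must start with 'q'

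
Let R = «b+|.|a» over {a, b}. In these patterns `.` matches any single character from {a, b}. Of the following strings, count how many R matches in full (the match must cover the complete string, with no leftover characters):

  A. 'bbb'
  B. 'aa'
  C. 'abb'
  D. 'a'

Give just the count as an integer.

2

A → match
B → no match
C → no match
D → match
Total matched: 2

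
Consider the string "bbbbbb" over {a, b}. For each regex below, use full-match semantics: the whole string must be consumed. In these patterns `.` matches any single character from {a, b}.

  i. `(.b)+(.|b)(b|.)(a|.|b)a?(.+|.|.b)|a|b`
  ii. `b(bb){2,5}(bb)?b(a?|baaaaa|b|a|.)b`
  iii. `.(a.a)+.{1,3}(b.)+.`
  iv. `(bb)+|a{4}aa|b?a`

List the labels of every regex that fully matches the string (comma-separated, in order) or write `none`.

i, iv

i → match
ii → no match
iii → no match
iv → match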